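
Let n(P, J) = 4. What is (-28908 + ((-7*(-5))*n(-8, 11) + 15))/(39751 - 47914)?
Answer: 28753/8163 ≈ 3.5224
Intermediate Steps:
(-28908 + ((-7*(-5))*n(-8, 11) + 15))/(39751 - 47914) = (-28908 + (-7*(-5)*4 + 15))/(39751 - 47914) = (-28908 + (35*4 + 15))/(-8163) = (-28908 + (140 + 15))*(-1/8163) = (-28908 + 155)*(-1/8163) = -28753*(-1/8163) = 28753/8163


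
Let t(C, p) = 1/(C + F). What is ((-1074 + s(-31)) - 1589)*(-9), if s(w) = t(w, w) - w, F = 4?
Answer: 71065/3 ≈ 23688.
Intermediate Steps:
t(C, p) = 1/(4 + C) (t(C, p) = 1/(C + 4) = 1/(4 + C))
s(w) = 1/(4 + w) - w
((-1074 + s(-31)) - 1589)*(-9) = ((-1074 + (1 - 1*(-31)*(4 - 31))/(4 - 31)) - 1589)*(-9) = ((-1074 + (1 - 1*(-31)*(-27))/(-27)) - 1589)*(-9) = ((-1074 - (1 - 837)/27) - 1589)*(-9) = ((-1074 - 1/27*(-836)) - 1589)*(-9) = ((-1074 + 836/27) - 1589)*(-9) = (-28162/27 - 1589)*(-9) = -71065/27*(-9) = 71065/3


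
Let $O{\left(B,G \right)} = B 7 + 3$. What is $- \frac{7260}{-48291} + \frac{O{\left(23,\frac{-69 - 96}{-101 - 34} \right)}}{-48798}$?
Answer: $\frac{57725626}{392750703} \approx 0.14698$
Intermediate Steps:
$O{\left(B,G \right)} = 3 + 7 B$ ($O{\left(B,G \right)} = 7 B + 3 = 3 + 7 B$)
$- \frac{7260}{-48291} + \frac{O{\left(23,\frac{-69 - 96}{-101 - 34} \right)}}{-48798} = - \frac{7260}{-48291} + \frac{3 + 7 \cdot 23}{-48798} = \left(-7260\right) \left(- \frac{1}{48291}\right) + \left(3 + 161\right) \left(- \frac{1}{48798}\right) = \frac{2420}{16097} + 164 \left(- \frac{1}{48798}\right) = \frac{2420}{16097} - \frac{82}{24399} = \frac{57725626}{392750703}$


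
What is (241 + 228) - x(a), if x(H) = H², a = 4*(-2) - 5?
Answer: 300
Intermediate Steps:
a = -13 (a = -8 - 5 = -13)
(241 + 228) - x(a) = (241 + 228) - 1*(-13)² = 469 - 1*169 = 469 - 169 = 300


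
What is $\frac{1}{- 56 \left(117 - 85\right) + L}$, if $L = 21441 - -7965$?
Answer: $\frac{1}{27614} \approx 3.6213 \cdot 10^{-5}$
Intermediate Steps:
$L = 29406$ ($L = 21441 + 7965 = 29406$)
$\frac{1}{- 56 \left(117 - 85\right) + L} = \frac{1}{- 56 \left(117 - 85\right) + 29406} = \frac{1}{\left(-56\right) 32 + 29406} = \frac{1}{-1792 + 29406} = \frac{1}{27614}$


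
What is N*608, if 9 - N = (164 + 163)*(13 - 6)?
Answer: -1386240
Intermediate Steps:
N = -2280 (N = 9 - (164 + 163)*(13 - 6) = 9 - 327*7 = 9 - 1*2289 = 9 - 2289 = -2280)
N*608 = -2280*608 = -1386240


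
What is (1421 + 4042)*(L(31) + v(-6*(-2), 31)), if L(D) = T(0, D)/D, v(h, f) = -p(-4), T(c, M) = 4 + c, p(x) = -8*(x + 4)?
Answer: 21852/31 ≈ 704.90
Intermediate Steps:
p(x) = -32 - 8*x (p(x) = -8*(4 + x) = -32 - 8*x)
v(h, f) = 0 (v(h, f) = -(-32 - 8*(-4)) = -(-32 + 32) = -1*0 = 0)
L(D) = 4/D (L(D) = (4 + 0)/D = 4/D)
(1421 + 4042)*(L(31) + v(-6*(-2), 31)) = (1421 + 4042)*(4/31 + 0) = 5463*(4*(1/31) + 0) = 5463*(4/31 + 0) = 5463*(4/31) = 21852/31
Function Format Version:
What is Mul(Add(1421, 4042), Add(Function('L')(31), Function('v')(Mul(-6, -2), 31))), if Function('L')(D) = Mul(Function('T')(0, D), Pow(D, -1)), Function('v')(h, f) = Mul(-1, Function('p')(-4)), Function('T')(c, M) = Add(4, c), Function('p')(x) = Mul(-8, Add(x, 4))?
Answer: Rational(21852, 31) ≈ 704.90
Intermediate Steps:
Function('p')(x) = Add(-32, Mul(-8, x)) (Function('p')(x) = Mul(-8, Add(4, x)) = Add(-32, Mul(-8, x)))
Function('v')(h, f) = 0 (Function('v')(h, f) = Mul(-1, Add(-32, Mul(-8, -4))) = Mul(-1, Add(-32, 32)) = Mul(-1, 0) = 0)
Function('L')(D) = Mul(4, Pow(D, -1)) (Function('L')(D) = Mul(Add(4, 0), Pow(D, -1)) = Mul(4, Pow(D, -1)))
Mul(Add(1421, 4042), Add(Function('L')(31), Function('v')(Mul(-6, -2), 31))) = Mul(Add(1421, 4042), Add(Mul(4, Pow(31, -1)), 0)) = Mul(5463, Add(Mul(4, Rational(1, 31)), 0)) = Mul(5463, Add(Rational(4, 31), 0)) = Mul(5463, Rational(4, 31)) = Rational(21852, 31)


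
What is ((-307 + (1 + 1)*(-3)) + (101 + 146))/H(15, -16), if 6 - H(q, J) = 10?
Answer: 33/2 ≈ 16.500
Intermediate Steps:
H(q, J) = -4 (H(q, J) = 6 - 1*10 = 6 - 10 = -4)
((-307 + (1 + 1)*(-3)) + (101 + 146))/H(15, -16) = ((-307 + (1 + 1)*(-3)) + (101 + 146))/(-4) = ((-307 + 2*(-3)) + 247)*(-¼) = ((-307 - 6) + 247)*(-¼) = (-313 + 247)*(-¼) = -66*(-¼) = 33/2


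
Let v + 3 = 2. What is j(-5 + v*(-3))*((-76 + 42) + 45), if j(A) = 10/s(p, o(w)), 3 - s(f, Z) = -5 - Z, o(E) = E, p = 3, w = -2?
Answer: 55/3 ≈ 18.333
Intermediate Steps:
v = -1 (v = -3 + 2 = -1)
s(f, Z) = 8 + Z (s(f, Z) = 3 - (-5 - Z) = 3 + (5 + Z) = 8 + Z)
j(A) = 5/3 (j(A) = 10/(8 - 2) = 10/6 = 10*(⅙) = 5/3)
j(-5 + v*(-3))*((-76 + 42) + 45) = 5*((-76 + 42) + 45)/3 = 5*(-34 + 45)/3 = (5/3)*11 = 55/3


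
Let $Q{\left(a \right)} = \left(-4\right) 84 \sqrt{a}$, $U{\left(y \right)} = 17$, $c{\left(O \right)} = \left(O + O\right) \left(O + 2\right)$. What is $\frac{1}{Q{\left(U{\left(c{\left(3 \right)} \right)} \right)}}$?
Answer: $- \frac{\sqrt{17}}{5712} \approx -0.00072183$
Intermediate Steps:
$c{\left(O \right)} = 2 O \left(2 + O\right)$
$Q{\left(a \right)} = - 336 \sqrt{a}$
$\frac{1}{Q{\left(U{\left(c{\left(3 \right)} \right)} \right)}} = \frac{1}{\left(-336\right) \sqrt{17}} = - \frac{\sqrt{17}}{5712}$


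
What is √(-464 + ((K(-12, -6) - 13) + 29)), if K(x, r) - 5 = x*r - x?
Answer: I*√359 ≈ 18.947*I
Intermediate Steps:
K(x, r) = 5 - x + r*x (K(x, r) = 5 + (x*r - x) = 5 + (r*x - x) = 5 + (-x + r*x) = 5 - x + r*x)
√(-464 + ((K(-12, -6) - 13) + 29)) = √(-464 + (((5 - 1*(-12) - 6*(-12)) - 13) + 29)) = √(-464 + (((5 + 12 + 72) - 13) + 29)) = √(-464 + ((89 - 13) + 29)) = √(-464 + (76 + 29)) = √(-464 + 105) = √(-359) = I*√359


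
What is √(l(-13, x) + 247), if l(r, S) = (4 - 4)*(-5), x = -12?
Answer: √247 ≈ 15.716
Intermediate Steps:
l(r, S) = 0 (l(r, S) = 0*(-5) = 0)
√(l(-13, x) + 247) = √(0 + 247) = √247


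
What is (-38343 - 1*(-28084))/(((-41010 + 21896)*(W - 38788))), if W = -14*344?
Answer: -10259/833446856 ≈ -1.2309e-5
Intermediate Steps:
W = -4816
(-38343 - 1*(-28084))/(((-41010 + 21896)*(W - 38788))) = (-38343 - 1*(-28084))/(((-41010 + 21896)*(-4816 - 38788))) = (-38343 + 28084)/((-19114*(-43604))) = -10259/833446856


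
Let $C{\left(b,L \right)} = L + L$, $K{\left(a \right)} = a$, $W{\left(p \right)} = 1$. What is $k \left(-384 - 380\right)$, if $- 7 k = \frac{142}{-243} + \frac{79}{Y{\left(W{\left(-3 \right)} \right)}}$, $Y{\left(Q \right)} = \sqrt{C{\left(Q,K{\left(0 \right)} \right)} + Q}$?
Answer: $\frac{14558020}{1701} \approx 8558.5$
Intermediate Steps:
$C{\left(b,L \right)} = 2 L$
$Y{\left(Q \right)} = \sqrt{Q}$ ($Y{\left(Q \right)} = \sqrt{2 \cdot 0 + Q} = \sqrt{0 + Q} = \sqrt{Q}$)
$k = - \frac{19055}{1701}$ ($k = - \frac{\frac{142}{-243} + \frac{79}{\sqrt{1}}}{7} = - \frac{142 \left(- \frac{1}{243}\right) + \frac{79}{1}}{7} = - \frac{- \frac{142}{243} + 79 \cdot 1}{7} = - \frac{- \frac{142}{243} + 79}{7} = \left(- \frac{1}{7}\right) \frac{19055}{243} = - \frac{19055}{1701} \approx -11.202$)
$k \left(-384 - 380\right) = - \frac{19055 \left(-384 - 380\right)}{1701} = \left(- \frac{19055}{1701}\right) \left(-764\right) = \frac{14558020}{1701}$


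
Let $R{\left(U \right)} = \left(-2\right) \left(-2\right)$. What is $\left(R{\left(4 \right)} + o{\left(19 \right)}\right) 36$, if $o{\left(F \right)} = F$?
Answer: $828$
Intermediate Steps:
$R{\left(U \right)} = 4$
$\left(R{\left(4 \right)} + o{\left(19 \right)}\right) 36 = \left(4 + 19\right) 36 = 23 \cdot 36 = 828$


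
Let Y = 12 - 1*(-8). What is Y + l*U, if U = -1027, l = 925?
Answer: -949955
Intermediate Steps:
Y = 20 (Y = 12 + 8 = 20)
Y + l*U = 20 + 925*(-1027) = 20 - 949975 = -949955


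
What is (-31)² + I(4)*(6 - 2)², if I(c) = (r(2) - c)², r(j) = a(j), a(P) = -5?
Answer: 2257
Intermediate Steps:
r(j) = -5
I(c) = (-5 - c)²
(-31)² + I(4)*(6 - 2)² = (-31)² + (5 + 4)²*(6 - 2)² = 961 + 9²*4² = 961 + 81*16 = 961 + 1296 = 2257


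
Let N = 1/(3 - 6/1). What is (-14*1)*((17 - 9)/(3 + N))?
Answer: -42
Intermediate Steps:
N = -⅓ (N = 1/(3 - 6) = 1/(-3) = -⅓ ≈ -0.33333)
(-14*1)*((17 - 9)/(3 + N)) = (-14*1)*((17 - 9)/(3 - ⅓)) = -112/8/3 = -112*3/8 = -14*3 = -42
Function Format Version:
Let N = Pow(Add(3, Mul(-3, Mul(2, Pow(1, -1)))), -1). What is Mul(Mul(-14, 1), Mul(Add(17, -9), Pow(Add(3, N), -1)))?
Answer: -42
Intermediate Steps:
N = Rational(-1, 3) (N = Pow(Add(3, Mul(-3, Mul(2, 1))), -1) = Pow(Add(3, Mul(-3, 2)), -1) = Pow(Add(3, -6), -1) = Pow(-3, -1) = Rational(-1, 3) ≈ -0.33333)
Mul(Mul(-14, 1), Mul(Add(17, -9), Pow(Add(3, N), -1))) = Mul(Mul(-14, 1), Mul(Add(17, -9), Pow(Add(3, Rational(-1, 3)), -1))) = Mul(-14, Mul(8, Pow(Rational(8, 3), -1))) = Mul(-14, Mul(8, Rational(3, 8))) = Mul(-14, 3) = -42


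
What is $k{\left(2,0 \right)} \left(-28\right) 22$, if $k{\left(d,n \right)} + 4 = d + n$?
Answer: $1232$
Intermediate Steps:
$k{\left(d,n \right)} = -4 + d + n$ ($k{\left(d,n \right)} = -4 + \left(d + n\right) = -4 + d + n$)
$k{\left(2,0 \right)} \left(-28\right) 22 = \left(-4 + 2 + 0\right) \left(-28\right) 22 = \left(-2\right) \left(-28\right) 22 = 56 \cdot 22 = 1232$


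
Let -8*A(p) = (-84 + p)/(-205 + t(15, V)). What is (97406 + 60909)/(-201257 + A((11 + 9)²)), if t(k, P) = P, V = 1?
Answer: -64592520/82112777 ≈ -0.78663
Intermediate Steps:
A(p) = -7/136 + p/1632 (A(p) = -(-84 + p)/(8*(-205 + 1)) = -(-84 + p)/(8*(-204)) = -(-84 + p)*(-1)/(8*204) = -(7/17 - p/204)/8 = -7/136 + p/1632)
(97406 + 60909)/(-201257 + A((11 + 9)²)) = (97406 + 60909)/(-201257 + (-7/136 + (11 + 9)²/1632)) = 158315/(-201257 + (-7/136 + (1/1632)*20²)) = 158315/(-201257 + (-7/136 + (1/1632)*400)) = 158315/(-201257 + (-7/136 + 25/102)) = 158315/(-201257 + 79/408) = 158315/(-82112777/408) = 158315*(-408/82112777) = -64592520/82112777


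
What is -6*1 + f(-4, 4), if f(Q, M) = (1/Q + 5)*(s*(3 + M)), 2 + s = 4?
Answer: 121/2 ≈ 60.500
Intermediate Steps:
s = 2 (s = -2 + 4 = 2)
f(Q, M) = (5 + 1/Q)*(6 + 2*M) (f(Q, M) = (1/Q + 5)*(2*(3 + M)) = (5 + 1/Q)*(6 + 2*M))
-6*1 + f(-4, 4) = -6*1 + 2*(3 + 4 + 5*(-4)*(3 + 4))/(-4) = -6 + 2*(-¼)*(3 + 4 + 5*(-4)*7) = -6 + 2*(-¼)*(3 + 4 - 140) = -6 + 2*(-¼)*(-133) = -6 + 133/2 = 121/2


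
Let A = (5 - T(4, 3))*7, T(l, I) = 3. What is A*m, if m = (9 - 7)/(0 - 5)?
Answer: -28/5 ≈ -5.6000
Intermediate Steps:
A = 14 (A = (5 - 1*3)*7 = (5 - 3)*7 = 2*7 = 14)
m = -⅖ (m = 2/(-5) = 2*(-⅕) = -⅖ ≈ -0.40000)
A*m = 14*(-⅖) = -28/5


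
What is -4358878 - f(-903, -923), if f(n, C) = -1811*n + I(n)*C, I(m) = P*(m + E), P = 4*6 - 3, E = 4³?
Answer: -22256548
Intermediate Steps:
E = 64
P = 21 (P = 24 - 3 = 21)
I(m) = 1344 + 21*m (I(m) = 21*(m + 64) = 21*(64 + m) = 1344 + 21*m)
f(n, C) = -1811*n + C*(1344 + 21*n) (f(n, C) = -1811*n + (1344 + 21*n)*C = -1811*n + C*(1344 + 21*n))
-4358878 - f(-903, -923) = -4358878 - (-1811*(-903) + 21*(-923)*(64 - 903)) = -4358878 - (1635333 + 21*(-923)*(-839)) = -4358878 - (1635333 + 16262337) = -4358878 - 1*17897670 = -4358878 - 17897670 = -22256548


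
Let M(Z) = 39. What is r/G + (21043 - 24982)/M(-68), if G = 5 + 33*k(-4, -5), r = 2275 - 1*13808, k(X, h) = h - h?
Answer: -12038/5 ≈ -2407.6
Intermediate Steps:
k(X, h) = 0
r = -11533 (r = 2275 - 13808 = -11533)
G = 5 (G = 5 + 33*0 = 5 + 0 = 5)
r/G + (21043 - 24982)/M(-68) = -11533/5 + (21043 - 24982)/39 = -11533*⅕ - 3939*1/39 = -11533/5 - 101 = -12038/5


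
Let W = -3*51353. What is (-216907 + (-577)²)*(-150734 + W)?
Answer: -35362693446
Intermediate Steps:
W = -154059
(-216907 + (-577)²)*(-150734 + W) = (-216907 + (-577)²)*(-150734 - 154059) = (-216907 + 332929)*(-304793) = 116022*(-304793) = -35362693446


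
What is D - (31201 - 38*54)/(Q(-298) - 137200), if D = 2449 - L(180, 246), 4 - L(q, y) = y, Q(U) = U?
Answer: 370036267/137498 ≈ 2691.2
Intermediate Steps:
L(q, y) = 4 - y
D = 2691 (D = 2449 - (4 - 1*246) = 2449 - (4 - 246) = 2449 - 1*(-242) = 2449 + 242 = 2691)
D - (31201 - 38*54)/(Q(-298) - 137200) = 2691 - (31201 - 38*54)/(-298 - 137200) = 2691 - (31201 - 2052)/(-137498) = 2691 - 29149*(-1)/137498 = 2691 - 1*(-29149/137498) = 2691 + 29149/137498 = 370036267/137498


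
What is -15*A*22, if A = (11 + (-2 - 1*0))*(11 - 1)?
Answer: -29700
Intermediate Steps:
A = 90 (A = (11 + (-2 + 0))*10 = (11 - 2)*10 = 9*10 = 90)
-15*A*22 = -15*90*22 = -1350*22 = -29700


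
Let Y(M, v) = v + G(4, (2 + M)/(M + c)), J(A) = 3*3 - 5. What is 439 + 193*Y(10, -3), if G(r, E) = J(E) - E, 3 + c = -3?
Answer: 53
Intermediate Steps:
c = -6 (c = -3 - 3 = -6)
J(A) = 4 (J(A) = 9 - 5 = 4)
G(r, E) = 4 - E
Y(M, v) = 4 + v - (2 + M)/(-6 + M) (Y(M, v) = v + (4 - (2 + M)/(M - 6)) = v + (4 - (2 + M)/(-6 + M)) = 4 + v - (2 + M)/(-6 + M))
439 + 193*Y(10, -3) = 439 + 193*((-2 - 1*10 + (-6 + 10)*(4 - 3))/(-6 + 10)) = 439 + 193*((-2 - 10 + 4*1)/4) = 439 + 193*((-2 - 10 + 4)/4) = 439 + 193*((¼)*(-8)) = 439 + 193*(-2) = 439 - 386 = 53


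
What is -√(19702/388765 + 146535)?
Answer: -√22147047492793405/388765 ≈ -382.80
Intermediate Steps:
-√(19702/388765 + 146535) = -√(56967698977/388765) = -√22147047492793405/388765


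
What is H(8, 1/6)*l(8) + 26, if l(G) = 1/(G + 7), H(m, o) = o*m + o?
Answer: 261/10 ≈ 26.100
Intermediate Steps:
H(m, o) = o + m*o (H(m, o) = m*o + o = o + m*o)
l(G) = 1/(7 + G)
H(8, 1/6)*l(8) + 26 = ((1 + 8)/6)/(7 + 8) + 26 = ((⅙)*9)/15 + 26 = (3/2)*(1/15) + 26 = ⅒ + 26 = 261/10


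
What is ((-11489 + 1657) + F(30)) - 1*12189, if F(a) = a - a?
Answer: -22021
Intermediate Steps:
F(a) = 0
((-11489 + 1657) + F(30)) - 1*12189 = ((-11489 + 1657) + 0) - 1*12189 = (-9832 + 0) - 12189 = -9832 - 12189 = -22021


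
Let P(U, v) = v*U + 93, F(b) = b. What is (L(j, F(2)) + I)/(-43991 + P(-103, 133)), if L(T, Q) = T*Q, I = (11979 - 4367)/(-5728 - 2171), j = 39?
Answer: -608510/454958703 ≈ -0.0013375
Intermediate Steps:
I = -7612/7899 (I = 7612/(-7899) = 7612*(-1/7899) = -7612/7899 ≈ -0.96367)
L(T, Q) = Q*T
P(U, v) = 93 + U*v (P(U, v) = U*v + 93 = 93 + U*v)
(L(j, F(2)) + I)/(-43991 + P(-103, 133)) = (2*39 - 7612/7899)/(-43991 + (93 - 103*133)) = (78 - 7612/7899)/(-43991 + (93 - 13699)) = 608510/(7899*(-43991 - 13606)) = (608510/7899)/(-57597) = (608510/7899)*(-1/57597) = -608510/454958703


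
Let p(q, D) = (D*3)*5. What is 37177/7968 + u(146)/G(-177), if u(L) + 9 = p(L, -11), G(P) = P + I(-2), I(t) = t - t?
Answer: 2655587/470112 ≈ 5.6488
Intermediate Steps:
I(t) = 0
G(P) = P (G(P) = P + 0 = P)
p(q, D) = 15*D (p(q, D) = (3*D)*5 = 15*D)
u(L) = -174 (u(L) = -9 + 15*(-11) = -9 - 165 = -174)
37177/7968 + u(146)/G(-177) = 37177/7968 - 174/(-177) = 37177*(1/7968) - 174*(-1/177) = 37177/7968 + 58/59 = 2655587/470112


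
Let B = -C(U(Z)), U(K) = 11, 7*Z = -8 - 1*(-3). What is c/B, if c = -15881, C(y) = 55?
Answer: 15881/55 ≈ 288.75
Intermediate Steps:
Z = -5/7 (Z = (-8 - 1*(-3))/7 = (-8 + 3)/7 = (1/7)*(-5) = -5/7 ≈ -0.71429)
B = -55 (B = -1*55 = -55)
c/B = -15881/(-55) = -15881*(-1/55) = 15881/55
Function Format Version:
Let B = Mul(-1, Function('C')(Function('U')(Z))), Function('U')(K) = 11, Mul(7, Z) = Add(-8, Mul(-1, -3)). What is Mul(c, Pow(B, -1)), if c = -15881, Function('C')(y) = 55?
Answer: Rational(15881, 55) ≈ 288.75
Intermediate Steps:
Z = Rational(-5, 7) (Z = Mul(Rational(1, 7), Add(-8, Mul(-1, -3))) = Mul(Rational(1, 7), Add(-8, 3)) = Mul(Rational(1, 7), -5) = Rational(-5, 7) ≈ -0.71429)
B = -55 (B = Mul(-1, 55) = -55)
Mul(c, Pow(B, -1)) = Mul(-15881, Pow(-55, -1)) = Mul(-15881, Rational(-1, 55)) = Rational(15881, 55)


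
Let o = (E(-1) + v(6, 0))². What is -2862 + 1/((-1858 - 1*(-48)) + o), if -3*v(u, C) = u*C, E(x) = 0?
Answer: -5180221/1810 ≈ -2862.0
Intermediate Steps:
v(u, C) = -C*u/3 (v(u, C) = -u*C/3 = -C*u/3)
o = 0 (o = (0 - ⅓*0*6)² = (0 + 0)² = 0² = 0)
-2862 + 1/((-1858 - 1*(-48)) + o) = -2862 + 1/((-1858 - 1*(-48)) + 0) = -2862 + 1/((-1858 + 48) + 0) = -2862 + 1/(-1810 + 0) = -2862 + 1/(-1810) = -2862 - 1/1810 = -5180221/1810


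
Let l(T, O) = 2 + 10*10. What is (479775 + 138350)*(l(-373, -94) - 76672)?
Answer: -47329831250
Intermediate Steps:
l(T, O) = 102 (l(T, O) = 2 + 100 = 102)
(479775 + 138350)*(l(-373, -94) - 76672) = (479775 + 138350)*(102 - 76672) = 618125*(-76570) = -47329831250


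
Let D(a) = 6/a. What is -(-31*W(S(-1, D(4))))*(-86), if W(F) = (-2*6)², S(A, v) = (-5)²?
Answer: -383904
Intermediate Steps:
S(A, v) = 25
W(F) = 144 (W(F) = (-12)² = 144)
-(-31*W(S(-1, D(4))))*(-86) = -(-31*144)*(-86) = -(-4464)*(-86) = -1*383904 = -383904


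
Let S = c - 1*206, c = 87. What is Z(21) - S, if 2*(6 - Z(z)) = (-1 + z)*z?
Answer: -85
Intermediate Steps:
S = -119 (S = 87 - 1*206 = 87 - 206 = -119)
Z(z) = 6 - z*(-1 + z)/2 (Z(z) = 6 - (-1 + z)*z/2 = 6 - z*(-1 + z)/2)
Z(21) - S = (6 + (1/2)*21 - 1/2*21**2) - 1*(-119) = (6 + 21/2 - 1/2*441) + 119 = (6 + 21/2 - 441/2) + 119 = -204 + 119 = -85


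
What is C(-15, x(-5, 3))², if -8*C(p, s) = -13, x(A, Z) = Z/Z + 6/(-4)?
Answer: 169/64 ≈ 2.6406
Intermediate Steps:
x(A, Z) = -½ (x(A, Z) = 1 + 6*(-¼) = 1 - 3/2 = -½)
C(p, s) = 13/8 (C(p, s) = -⅛*(-13) = 13/8)
C(-15, x(-5, 3))² = (13/8)² = 169/64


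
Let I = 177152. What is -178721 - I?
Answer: -355873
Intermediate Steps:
-178721 - I = -178721 - 1*177152 = -178721 - 177152 = -355873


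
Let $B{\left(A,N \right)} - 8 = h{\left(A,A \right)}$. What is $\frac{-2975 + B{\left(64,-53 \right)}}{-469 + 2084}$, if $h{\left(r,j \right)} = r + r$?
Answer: $- \frac{167}{95} \approx -1.7579$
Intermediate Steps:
$h{\left(r,j \right)} = 2 r$
$B{\left(A,N \right)} = 8 + 2 A$
$\frac{-2975 + B{\left(64,-53 \right)}}{-469 + 2084} = \frac{-2975 + \left(8 + 2 \cdot 64\right)}{-469 + 2084} = \frac{-2975 + \left(8 + 128\right)}{1615} = \left(-2975 + 136\right) \frac{1}{1615} = \left(-2839\right) \frac{1}{1615} = - \frac{167}{95}$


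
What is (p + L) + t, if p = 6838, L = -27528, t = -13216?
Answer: -33906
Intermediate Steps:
(p + L) + t = (6838 - 27528) - 13216 = -20690 - 13216 = -33906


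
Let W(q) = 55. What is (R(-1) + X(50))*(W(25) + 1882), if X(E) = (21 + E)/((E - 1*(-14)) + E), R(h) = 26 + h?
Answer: 5657977/114 ≈ 49631.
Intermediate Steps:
X(E) = (21 + E)/(14 + 2*E) (X(E) = (21 + E)/((E + 14) + E) = (21 + E)/((14 + E) + E) = (21 + E)/(14 + 2*E))
(R(-1) + X(50))*(W(25) + 1882) = ((26 - 1) + (21 + 50)/(2*(7 + 50)))*(55 + 1882) = (25 + (1/2)*71/57)*1937 = (25 + (1/2)*(1/57)*71)*1937 = (25 + 71/114)*1937 = (2921/114)*1937 = 5657977/114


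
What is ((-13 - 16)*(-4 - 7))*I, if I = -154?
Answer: -49126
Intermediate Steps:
((-13 - 16)*(-4 - 7))*I = ((-13 - 16)*(-4 - 7))*(-154) = -29*(-11)*(-154) = 319*(-154) = -49126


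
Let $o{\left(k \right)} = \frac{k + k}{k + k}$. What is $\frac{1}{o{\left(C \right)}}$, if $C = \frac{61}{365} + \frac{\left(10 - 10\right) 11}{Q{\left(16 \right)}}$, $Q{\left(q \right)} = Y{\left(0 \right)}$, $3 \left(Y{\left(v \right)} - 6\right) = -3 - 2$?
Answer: $1$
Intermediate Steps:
$Y{\left(v \right)} = \frac{13}{3}$ ($Y{\left(v \right)} = 6 + \frac{-3 - 2}{3} = 6 + \frac{1}{3} \left(-5\right) = 6 - \frac{5}{3} = \frac{13}{3}$)
$Q{\left(q \right)} = \frac{13}{3}$
$C = \frac{61}{365}$ ($C = \frac{61}{365} + \frac{\left(10 - 10\right) 11}{\frac{13}{3}} = 61 \cdot \frac{1}{365} + 0 \cdot 11 \cdot \frac{3}{13} = \frac{61}{365} + 0 \cdot \frac{3}{13} = \frac{61}{365} + 0 = \frac{61}{365} \approx 0.16712$)
$o{\left(k \right)} = 1$ ($o{\left(k \right)} = \frac{2 k}{2 k} = 2 k \frac{1}{2 k} = 1$)
$\frac{1}{o{\left(C \right)}} = 1^{-1} = 1$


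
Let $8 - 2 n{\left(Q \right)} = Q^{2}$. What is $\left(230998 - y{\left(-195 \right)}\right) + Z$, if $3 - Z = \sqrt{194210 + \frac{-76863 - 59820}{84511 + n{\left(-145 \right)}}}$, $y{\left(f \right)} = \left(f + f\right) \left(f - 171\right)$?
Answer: $88261 - \frac{2 \sqrt{13130317333705}}{16445} \approx 87820.0$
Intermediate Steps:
$y{\left(f \right)} = 2 f \left(-171 + f\right)$
$n{\left(Q \right)} = 4 - \frac{Q^{2}}{2}$
$Z = 3 - \frac{2 \sqrt{13130317333705}}{16445}$ ($Z = 3 - \sqrt{194210 + \frac{-76863 - 59820}{84511 + \left(4 - \frac{\left(-145\right)^{2}}{2}\right)}} = 3 - \sqrt{194210 - \frac{136683}{84511 + \left(4 - \frac{21025}{2}\right)}} = 3 - \sqrt{194210 - \frac{136683}{84511 - \frac{21017}{2}}} = 3 - \sqrt{194210 - \frac{136683}{\frac{148005}{2}}} = 3 - \sqrt{194210 - \frac{30374}{16445}} = 3 - \sqrt{\frac{3193753076}{16445}} = 3 - \frac{2 \sqrt{13130317333705}}{16445} \approx -437.69$)
$\left(230998 - y{\left(-195 \right)}\right) + Z = \left(230998 - 2 \left(-195\right) \left(-171 - 195\right)\right) + \left(3 - \frac{2 \sqrt{13130317333705}}{16445}\right) = \left(230998 - 2 \left(-195\right) \left(-366\right)\right) + \left(3 - \frac{2 \sqrt{13130317333705}}{16445}\right) = \left(230998 - 142740\right) + \left(3 - \frac{2 \sqrt{13130317333705}}{16445}\right) = 88258 + \left(3 - \frac{2 \sqrt{13130317333705}}{16445}\right) = 88261 - \frac{2 \sqrt{13130317333705}}{16445}$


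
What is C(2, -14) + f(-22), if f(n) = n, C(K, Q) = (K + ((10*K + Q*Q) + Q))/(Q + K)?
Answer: -39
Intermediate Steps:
C(K, Q) = (Q + Q**2 + 11*K)/(K + Q) (C(K, Q) = (K + ((10*K + Q**2) + Q))/(K + Q) = (K + ((Q**2 + 10*K) + Q))/(K + Q) = (K + (Q + Q**2 + 10*K))/(K + Q) = (Q + Q**2 + 11*K)/(K + Q))
C(2, -14) + f(-22) = (-14 + (-14)**2 + 11*2)/(2 - 14) - 22 = (-14 + 196 + 22)/(-12) - 22 = -1/12*204 - 22 = -17 - 22 = -39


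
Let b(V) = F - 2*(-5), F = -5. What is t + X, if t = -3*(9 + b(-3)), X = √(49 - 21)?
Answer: -42 + 2*√7 ≈ -36.708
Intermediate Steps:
X = 2*√7 (X = √28 = 2*√7 ≈ 5.2915)
b(V) = 5 (b(V) = -5 - 2*(-5) = -5 + 10 = 5)
t = -42 (t = -3*(9 + 5) = -3*14 = -42)
t + X = -42 + 2*√7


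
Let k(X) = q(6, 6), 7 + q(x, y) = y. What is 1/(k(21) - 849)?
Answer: -1/850 ≈ -0.0011765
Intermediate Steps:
q(x, y) = -7 + y
k(X) = -1 (k(X) = -7 + 6 = -1)
1/(k(21) - 849) = 1/(-1 - 849) = 1/(-850) = -1/850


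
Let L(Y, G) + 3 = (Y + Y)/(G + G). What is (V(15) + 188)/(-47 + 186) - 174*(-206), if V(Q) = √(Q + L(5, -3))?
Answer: 4982504/139 + √93/417 ≈ 35845.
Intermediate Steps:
L(Y, G) = -3 + Y/G (L(Y, G) = -3 + (Y + Y)/(G + G) = -3 + (2*Y)/((2*G)) = -3 + (2*Y)*(1/(2*G)) = -3 + Y/G)
V(Q) = √(-14/3 + Q) (V(Q) = √(Q + (-3 + 5/(-3))) = √(Q + (-3 + 5*(-⅓))) = √(Q + (-3 - 5/3)) = √(Q - 14/3) = √(-14/3 + Q))
(V(15) + 188)/(-47 + 186) - 174*(-206) = (√(-42 + 9*15)/3 + 188)/(-47 + 186) - 174*(-206) = (√(-42 + 135)/3 + 188)/139 + 35844 = (√93/3 + 188)*(1/139) + 35844 = (188 + √93/3)*(1/139) + 35844 = (188/139 + √93/417) + 35844 = 4982504/139 + √93/417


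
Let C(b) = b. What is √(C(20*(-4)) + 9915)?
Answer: √9835 ≈ 99.172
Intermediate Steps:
√(C(20*(-4)) + 9915) = √(20*(-4) + 9915) = √(-80 + 9915) = √9835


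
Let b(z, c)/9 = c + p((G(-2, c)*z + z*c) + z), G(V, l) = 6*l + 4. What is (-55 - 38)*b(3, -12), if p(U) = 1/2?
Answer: 19251/2 ≈ 9625.5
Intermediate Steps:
G(V, l) = 4 + 6*l
p(U) = ½
b(z, c) = 9/2 + 9*c (b(z, c) = 9*(c + ½) = 9*(½ + c) = 9/2 + 9*c)
(-55 - 38)*b(3, -12) = (-55 - 38)*(9/2 + 9*(-12)) = -93*(9/2 - 108) = -93*(-207/2) = 19251/2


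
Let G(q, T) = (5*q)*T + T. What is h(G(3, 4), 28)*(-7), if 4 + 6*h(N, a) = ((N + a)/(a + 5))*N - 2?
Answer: -19915/99 ≈ -201.16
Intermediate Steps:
G(q, T) = T + 5*T*q (G(q, T) = 5*T*q + T = T + 5*T*q)
h(N, a) = -1 + N*(N + a)/(6*(5 + a)) (h(N, a) = -2/3 + (((N + a)/(a + 5))*N - 2)/6 = -2/3 + (((N + a)/(5 + a))*N - 2)/6 = -2/3 + (N*(N + a)/(5 + a) - 2)/6 = -2/3 + (-2 + N*(N + a)/(5 + a))/6 = -2/3 + (-1/3 + N*(N + a)/(6*(5 + a))) = -1 + N*(N + a)/(6*(5 + a)))
h(G(3, 4), 28)*(-7) = ((-30 + (4*(1 + 5*3))**2 - 6*28 + (4*(1 + 5*3))*28)/(6*(5 + 28)))*(-7) = ((1/6)*(-30 + (4*(1 + 15))**2 - 168 + (4*(1 + 15))*28)/33)*(-7) = ((1/6)*(1/33)*(-30 + (4*16)**2 - 168 + (4*16)*28))*(-7) = ((1/6)*(1/33)*(-30 + 64**2 - 168 + 64*28))*(-7) = ((1/6)*(1/33)*(-30 + 4096 - 168 + 1792))*(-7) = ((1/6)*(1/33)*5690)*(-7) = (2845/99)*(-7) = -19915/99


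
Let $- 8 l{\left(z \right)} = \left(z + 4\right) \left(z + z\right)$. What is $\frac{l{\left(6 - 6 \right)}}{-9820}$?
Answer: $0$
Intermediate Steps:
$l{\left(z \right)} = - \frac{z \left(4 + z\right)}{4}$ ($l{\left(z \right)} = - \frac{\left(z + 4\right) \left(z + z\right)}{8} = - \frac{\left(4 + z\right) 2 z}{8} = - \frac{2 z \left(4 + z\right)}{8} = - \frac{z \left(4 + z\right)}{4}$)
$\frac{l{\left(6 - 6 \right)}}{-9820} = \frac{\left(- \frac{1}{4}\right) \left(6 - 6\right) \left(4 + \left(6 - 6\right)\right)}{-9820} = - \frac{\left(- \frac{1}{4}\right) \left(6 - 6\right) \left(4 + \left(6 - 6\right)\right)}{9820} = - \frac{\left(- \frac{1}{4}\right) 0 \left(4 + 0\right)}{9820} = - \frac{\left(- \frac{1}{4}\right) 0 \cdot 4}{9820} = \left(- \frac{1}{9820}\right) 0 = 0$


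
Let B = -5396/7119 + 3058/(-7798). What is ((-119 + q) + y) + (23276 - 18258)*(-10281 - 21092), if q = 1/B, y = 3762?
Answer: -717951833455398/4560565 ≈ -1.5743e+8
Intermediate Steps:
B = -4560565/3965283 (B = -5396*1/7119 + 3058*(-1/7798) = -5396/7119 - 1529/3899 = -4560565/3965283 ≈ -1.1501)
q = -3965283/4560565 (q = 1/(-4560565/3965283) = -3965283/4560565 ≈ -0.86947)
((-119 + q) + y) + (23276 - 18258)*(-10281 - 21092) = ((-119 - 3965283/4560565) + 3762) + (23276 - 18258)*(-10281 - 21092) = (-546672518/4560565 + 3762) + 5018*(-31373) = 16610173012/4560565 - 157429714 = -717951833455398/4560565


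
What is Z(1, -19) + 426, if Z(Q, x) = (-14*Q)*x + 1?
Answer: 693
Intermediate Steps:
Z(Q, x) = 1 - 14*Q*x (Z(Q, x) = -14*Q*x + 1 = 1 - 14*Q*x)
Z(1, -19) + 426 = (1 - 14*1*(-19)) + 426 = (1 + 266) + 426 = 267 + 426 = 693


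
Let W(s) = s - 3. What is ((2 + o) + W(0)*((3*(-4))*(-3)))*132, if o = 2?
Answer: -13728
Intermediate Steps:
W(s) = -3 + s
((2 + o) + W(0)*((3*(-4))*(-3)))*132 = ((2 + 2) + (-3 + 0)*((3*(-4))*(-3)))*132 = (4 - (-36)*(-3))*132 = (4 - 3*36)*132 = (4 - 108)*132 = -104*132 = -13728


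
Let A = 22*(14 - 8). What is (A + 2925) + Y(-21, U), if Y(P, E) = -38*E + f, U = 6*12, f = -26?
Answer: 295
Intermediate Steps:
U = 72
Y(P, E) = -26 - 38*E (Y(P, E) = -38*E - 26 = -26 - 38*E)
A = 132 (A = 22*6 = 132)
(A + 2925) + Y(-21, U) = (132 + 2925) + (-26 - 38*72) = 3057 + (-26 - 2736) = 3057 - 2762 = 295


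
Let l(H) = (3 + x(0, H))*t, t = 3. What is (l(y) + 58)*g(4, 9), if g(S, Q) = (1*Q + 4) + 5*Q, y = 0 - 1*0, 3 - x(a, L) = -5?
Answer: 5278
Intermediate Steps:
x(a, L) = 8 (x(a, L) = 3 - 1*(-5) = 3 + 5 = 8)
y = 0 (y = 0 + 0 = 0)
g(S, Q) = 4 + 6*Q (g(S, Q) = (Q + 4) + 5*Q = (4 + Q) + 5*Q = 4 + 6*Q)
l(H) = 33 (l(H) = (3 + 8)*3 = 11*3 = 33)
(l(y) + 58)*g(4, 9) = (33 + 58)*(4 + 6*9) = 91*(4 + 54) = 91*58 = 5278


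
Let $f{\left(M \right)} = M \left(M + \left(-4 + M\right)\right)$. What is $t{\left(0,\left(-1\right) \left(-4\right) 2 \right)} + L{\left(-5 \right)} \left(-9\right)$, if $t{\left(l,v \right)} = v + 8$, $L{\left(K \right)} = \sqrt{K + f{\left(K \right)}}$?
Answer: $16 - 9 \sqrt{65} \approx -56.56$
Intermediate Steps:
$f{\left(M \right)} = M \left(-4 + 2 M\right)$
$L{\left(K \right)} = \sqrt{K + 2 K \left(-2 + K\right)}$
$t{\left(l,v \right)} = 8 + v$
$t{\left(0,\left(-1\right) \left(-4\right) 2 \right)} + L{\left(-5 \right)} \left(-9\right) = \left(8 + \left(-1\right) \left(-4\right) 2\right) + \sqrt{- 5 \left(-3 + 2 \left(-5\right)\right)} \left(-9\right) = \left(8 + 4 \cdot 2\right) + \sqrt{- 5 \left(-3 - 10\right)} \left(-9\right) = \left(8 + 8\right) + \sqrt{\left(-5\right) \left(-13\right)} \left(-9\right) = 16 + \sqrt{65} \left(-9\right) = 16 - 9 \sqrt{65}$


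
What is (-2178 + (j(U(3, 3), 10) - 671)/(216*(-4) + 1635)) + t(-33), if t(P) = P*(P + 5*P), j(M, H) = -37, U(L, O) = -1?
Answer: 1119256/257 ≈ 4355.1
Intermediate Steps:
t(P) = 6*P**2 (t(P) = P*(6*P) = 6*P**2)
(-2178 + (j(U(3, 3), 10) - 671)/(216*(-4) + 1635)) + t(-33) = (-2178 + (-37 - 671)/(216*(-4) + 1635)) + 6*(-33)**2 = (-2178 - 708/(-864 + 1635)) + 6*1089 = (-2178 - 708/771) + 6534 = (-2178 - 708*1/771) + 6534 = (-2178 - 236/257) + 6534 = -559982/257 + 6534 = 1119256/257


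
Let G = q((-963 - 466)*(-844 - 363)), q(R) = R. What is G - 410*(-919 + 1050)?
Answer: 1671093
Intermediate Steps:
G = 1724803 (G = (-963 - 466)*(-844 - 363) = -1429*(-1207) = 1724803)
G - 410*(-919 + 1050) = 1724803 - 410*(-919 + 1050) = 1724803 - 410*131 = 1724803 - 53710 = 1671093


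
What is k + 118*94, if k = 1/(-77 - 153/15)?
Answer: 4836107/436 ≈ 11092.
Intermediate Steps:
k = -5/436 (k = 1/(-77 - 153*1/15) = 1/(-77 - 51/5) = 1/(-436/5) = -5/436 ≈ -0.011468)
k + 118*94 = -5/436 + 118*94 = -5/436 + 11092 = 4836107/436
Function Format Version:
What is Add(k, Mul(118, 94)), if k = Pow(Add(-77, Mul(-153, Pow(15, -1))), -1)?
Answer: Rational(4836107, 436) ≈ 11092.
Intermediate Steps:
k = Rational(-5, 436) (k = Pow(Add(-77, Mul(-153, Rational(1, 15))), -1) = Pow(Add(-77, Rational(-51, 5)), -1) = Pow(Rational(-436, 5), -1) = Rational(-5, 436) ≈ -0.011468)
Add(k, Mul(118, 94)) = Add(Rational(-5, 436), Mul(118, 94)) = Add(Rational(-5, 436), 11092) = Rational(4836107, 436)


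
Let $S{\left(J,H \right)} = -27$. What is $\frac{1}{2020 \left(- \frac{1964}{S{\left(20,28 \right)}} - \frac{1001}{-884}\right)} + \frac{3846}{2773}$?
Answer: $\frac{263427869937}{189932905315} \approx 1.387$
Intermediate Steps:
$\frac{1}{2020 \left(- \frac{1964}{S{\left(20,28 \right)}} - \frac{1001}{-884}\right)} + \frac{3846}{2773} = \frac{1}{2020 \left(- \frac{1964}{-27} - \frac{1001}{-884}\right)} + \frac{3846}{2773} = \frac{1}{2020 \left(\left(-1964\right) \left(- \frac{1}{27}\right) - - \frac{77}{68}\right)} + 3846 \cdot \frac{1}{2773} = \frac{1}{2020 \left(\frac{1964}{27} + \frac{77}{68}\right)} + \frac{3846}{2773} = \frac{1}{2020 \cdot \frac{135631}{1836}} + \frac{3846}{2773} = \frac{1}{2020} \cdot \frac{1836}{135631} + \frac{3846}{2773} = \frac{459}{68493655} + \frac{3846}{2773} = \frac{263427869937}{189932905315}$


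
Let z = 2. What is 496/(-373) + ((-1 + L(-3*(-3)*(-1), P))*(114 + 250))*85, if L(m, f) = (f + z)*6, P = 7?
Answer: 611652364/373 ≈ 1.6398e+6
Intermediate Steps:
L(m, f) = 12 + 6*f (L(m, f) = (f + 2)*6 = (2 + f)*6 = 12 + 6*f)
496/(-373) + ((-1 + L(-3*(-3)*(-1), P))*(114 + 250))*85 = 496/(-373) + ((-1 + (12 + 6*7))*(114 + 250))*85 = 496*(-1/373) + ((-1 + (12 + 42))*364)*85 = -496/373 + ((-1 + 54)*364)*85 = -496/373 + (53*364)*85 = -496/373 + 19292*85 = -496/373 + 1639820 = 611652364/373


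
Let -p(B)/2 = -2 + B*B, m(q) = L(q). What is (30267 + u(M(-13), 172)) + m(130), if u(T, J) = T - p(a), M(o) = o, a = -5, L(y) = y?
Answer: 30430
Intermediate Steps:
m(q) = q
p(B) = 4 - 2*B² (p(B) = -2*(-2 + B*B) = -2*(-2 + B²) = 4 - 2*B²)
u(T, J) = 46 + T (u(T, J) = T - (4 - 2*(-5)²) = T - (4 - 2*25) = T - (4 - 50) = T - 1*(-46) = T + 46 = 46 + T)
(30267 + u(M(-13), 172)) + m(130) = (30267 + (46 - 13)) + 130 = (30267 + 33) + 130 = 30300 + 130 = 30430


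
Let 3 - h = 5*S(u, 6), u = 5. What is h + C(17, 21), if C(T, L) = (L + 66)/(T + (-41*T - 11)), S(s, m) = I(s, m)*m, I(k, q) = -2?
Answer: 43446/691 ≈ 62.874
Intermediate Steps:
S(s, m) = -2*m
C(T, L) = (66 + L)/(-11 - 40*T) (C(T, L) = (66 + L)/(T + (-11 - 41*T)) = (66 + L)/(-11 - 40*T))
h = 63 (h = 3 - 5*(-2*6) = 3 - 5*(-12) = 3 - 1*(-60) = 3 + 60 = 63)
h + C(17, 21) = 63 + (-66 - 1*21)/(11 + 40*17) = 63 + (-66 - 21)/(11 + 680) = 63 - 87/691 = 43446/691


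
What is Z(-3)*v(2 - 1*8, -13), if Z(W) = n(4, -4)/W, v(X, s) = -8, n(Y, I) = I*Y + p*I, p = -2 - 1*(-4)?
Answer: -64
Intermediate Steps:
p = 2 (p = -2 + 4 = 2)
n(Y, I) = 2*I + I*Y (n(Y, I) = I*Y + 2*I = 2*I + I*Y)
Z(W) = -24/W (Z(W) = (-4*(2 + 4))/W = (-4*6)/W = -24/W)
Z(-3)*v(2 - 1*8, -13) = -24/(-3)*(-8) = -24*(-⅓)*(-8) = 8*(-8) = -64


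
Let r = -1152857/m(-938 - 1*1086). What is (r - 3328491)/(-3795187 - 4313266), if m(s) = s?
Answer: 6735712927/16411508872 ≈ 0.41043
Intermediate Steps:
r = 1152857/2024 (r = -1152857/(-938 - 1*1086) = -1152857/(-938 - 1086) = -1152857/(-2024) = -1152857*(-1/2024) = 1152857/2024 ≈ 569.59)
(r - 3328491)/(-3795187 - 4313266) = (1152857/2024 - 3328491)/(-3795187 - 4313266) = -6735712927/2024/(-8108453) = -6735712927/2024*(-1/8108453) = 6735712927/16411508872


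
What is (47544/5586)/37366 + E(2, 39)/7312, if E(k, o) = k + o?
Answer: 106016991/18169142768 ≈ 0.0058350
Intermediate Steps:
(47544/5586)/37366 + E(2, 39)/7312 = (47544/5586)/37366 + (2 + 39)/7312 = (47544*(1/5586))*(1/37366) + 41*(1/7312) = (1132/133)*(1/37366) + 41/7312 = 566/2484839 + 41/7312 = 106016991/18169142768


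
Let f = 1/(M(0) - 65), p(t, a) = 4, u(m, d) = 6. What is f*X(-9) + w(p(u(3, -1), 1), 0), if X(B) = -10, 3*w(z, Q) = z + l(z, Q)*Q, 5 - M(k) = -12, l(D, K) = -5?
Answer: 37/24 ≈ 1.5417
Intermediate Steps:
M(k) = 17 (M(k) = 5 - 1*(-12) = 5 + 12 = 17)
f = -1/48 (f = 1/(17 - 65) = 1/(-48) = -1/48 ≈ -0.020833)
w(z, Q) = -5*Q/3 + z/3 (w(z, Q) = (z - 5*Q)/3 = -5*Q/3 + z/3)
f*X(-9) + w(p(u(3, -1), 1), 0) = -1/48*(-10) + (-5/3*0 + (⅓)*4) = 5/24 + (0 + 4/3) = 5/24 + 4/3 = 37/24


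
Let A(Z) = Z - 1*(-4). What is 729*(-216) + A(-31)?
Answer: -157491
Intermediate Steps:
A(Z) = 4 + Z (A(Z) = Z + 4 = 4 + Z)
729*(-216) + A(-31) = 729*(-216) + (4 - 31) = -157464 - 27 = -157491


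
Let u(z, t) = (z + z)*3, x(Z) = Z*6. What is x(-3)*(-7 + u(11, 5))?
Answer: -1062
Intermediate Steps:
x(Z) = 6*Z
u(z, t) = 6*z (u(z, t) = (2*z)*3 = 6*z)
x(-3)*(-7 + u(11, 5)) = (6*(-3))*(-7 + 6*11) = -18*(-7 + 66) = -18*59 = -1062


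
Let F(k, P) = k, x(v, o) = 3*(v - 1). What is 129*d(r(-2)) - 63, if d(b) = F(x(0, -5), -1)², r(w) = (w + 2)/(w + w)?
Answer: 1098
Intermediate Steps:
x(v, o) = -3 + 3*v (x(v, o) = 3*(-1 + v) = -3 + 3*v)
r(w) = (2 + w)/(2*w) (r(w) = (2 + w)/((2*w)) = (2 + w)*(1/(2*w)) = (2 + w)/(2*w))
d(b) = 9 (d(b) = (-3 + 3*0)² = (-3 + 0)² = (-3)² = 9)
129*d(r(-2)) - 63 = 129*9 - 63 = 1161 - 63 = 1098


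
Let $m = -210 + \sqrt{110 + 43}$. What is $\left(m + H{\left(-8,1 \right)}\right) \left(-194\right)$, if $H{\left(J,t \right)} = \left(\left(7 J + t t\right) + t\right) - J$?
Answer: $49664 - 582 \sqrt{17} \approx 47264.0$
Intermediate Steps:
$H{\left(J,t \right)} = t + t^{2} + 6 J$ ($H{\left(J,t \right)} = \left(\left(7 J + t^{2}\right) + t\right) - J = \left(\left(t^{2} + 7 J\right) + t\right) - J = \left(t + t^{2} + 7 J\right) - J = t + t^{2} + 6 J$)
$m = -210 + 3 \sqrt{17}$ ($m = -210 + \sqrt{153} = -210 + 3 \sqrt{17} \approx -197.63$)
$\left(m + H{\left(-8,1 \right)}\right) \left(-194\right) = \left(\left(-210 + 3 \sqrt{17}\right) + \left(1 + 1^{2} + 6 \left(-8\right)\right)\right) \left(-194\right) = \left(\left(-210 + 3 \sqrt{17}\right) + \left(1 + 1 - 48\right)\right) \left(-194\right) = \left(\left(-210 + 3 \sqrt{17}\right) - 46\right) \left(-194\right) = \left(-256 + 3 \sqrt{17}\right) \left(-194\right) = 49664 - 582 \sqrt{17}$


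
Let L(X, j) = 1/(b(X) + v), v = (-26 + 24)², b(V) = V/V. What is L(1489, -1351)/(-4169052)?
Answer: -1/20845260 ≈ -4.7973e-8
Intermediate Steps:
b(V) = 1
v = 4 (v = (-2)² = 4)
L(X, j) = ⅕ (L(X, j) = 1/(1 + 4) = 1/5 = ⅕)
L(1489, -1351)/(-4169052) = (⅕)/(-4169052) = (⅕)*(-1/4169052) = -1/20845260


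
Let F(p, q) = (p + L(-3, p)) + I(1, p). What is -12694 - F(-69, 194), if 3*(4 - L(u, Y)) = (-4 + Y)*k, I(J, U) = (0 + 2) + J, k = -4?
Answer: -37604/3 ≈ -12535.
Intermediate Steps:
I(J, U) = 2 + J
L(u, Y) = -4/3 + 4*Y/3 (L(u, Y) = 4 - (-4 + Y)*(-4)/3 = 4 - (16 - 4*Y)/3 = 4 + (-16/3 + 4*Y/3) = -4/3 + 4*Y/3)
F(p, q) = 5/3 + 7*p/3 (F(p, q) = (p + (-4/3 + 4*p/3)) + (2 + 1) = (-4/3 + 7*p/3) + 3 = 5/3 + 7*p/3)
-12694 - F(-69, 194) = -12694 - (5/3 + (7/3)*(-69)) = -12694 - (5/3 - 161) = -12694 - 1*(-478/3) = -12694 + 478/3 = -37604/3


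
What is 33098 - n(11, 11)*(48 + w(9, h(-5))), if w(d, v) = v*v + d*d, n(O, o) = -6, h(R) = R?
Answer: 34022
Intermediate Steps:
w(d, v) = d² + v² (w(d, v) = v² + d² = d² + v²)
33098 - n(11, 11)*(48 + w(9, h(-5))) = 33098 - (-6)*(48 + (9² + (-5)²)) = 33098 - (-6)*(48 + (81 + 25)) = 33098 - (-6)*(48 + 106) = 33098 - (-6)*154 = 33098 - 1*(-924) = 33098 + 924 = 34022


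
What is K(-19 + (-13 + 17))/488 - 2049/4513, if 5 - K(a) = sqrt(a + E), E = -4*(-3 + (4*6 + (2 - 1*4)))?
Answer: -977347/2202344 - I*sqrt(91)/488 ≈ -0.44378 - 0.019548*I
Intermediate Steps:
E = -76 (E = -4*(-3 + (24 + (2 - 4))) = -4*(-3 + (24 - 2)) = -4*(-3 + 22) = -4*19 = -76)
K(a) = 5 - sqrt(-76 + a) (K(a) = 5 - sqrt(a - 76) = 5 - sqrt(-76 + a))
K(-19 + (-13 + 17))/488 - 2049/4513 = (5 - sqrt(-76 + (-19 + (-13 + 17))))/488 - 2049/4513 = (5 - sqrt(-76 + (-19 + 4)))*(1/488) - 2049*1/4513 = (5 - sqrt(-76 - 15))*(1/488) - 2049/4513 = (5 - sqrt(-91))*(1/488) - 2049/4513 = (5 - I*sqrt(91))*(1/488) - 2049/4513 = (5/488 - I*sqrt(91)/488) - 2049/4513 = -977347/2202344 - I*sqrt(91)/488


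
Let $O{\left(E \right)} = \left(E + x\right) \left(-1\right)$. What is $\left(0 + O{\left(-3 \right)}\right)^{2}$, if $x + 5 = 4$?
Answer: $16$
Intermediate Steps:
$x = -1$ ($x = -5 + 4 = -1$)
$O{\left(E \right)} = 1 - E$ ($O{\left(E \right)} = \left(E - 1\right) \left(-1\right) = \left(-1 + E\right) \left(-1\right) = 1 - E$)
$\left(0 + O{\left(-3 \right)}\right)^{2} = \left(0 + \left(1 - -3\right)\right)^{2} = \left(0 + \left(1 + 3\right)\right)^{2} = \left(0 + 4\right)^{2} = 4^{2} = 16$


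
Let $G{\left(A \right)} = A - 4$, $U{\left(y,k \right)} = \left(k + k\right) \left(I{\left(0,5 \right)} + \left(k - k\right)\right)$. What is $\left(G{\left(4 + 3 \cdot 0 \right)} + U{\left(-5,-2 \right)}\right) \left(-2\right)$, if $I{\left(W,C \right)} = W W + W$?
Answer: $0$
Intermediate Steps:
$I{\left(W,C \right)} = W + W^{2}$ ($I{\left(W,C \right)} = W^{2} + W = W + W^{2}$)
$U{\left(y,k \right)} = 0$ ($U{\left(y,k \right)} = \left(k + k\right) \left(0 \left(1 + 0\right) + \left(k - k\right)\right) = 2 k \left(0 \cdot 1 + 0\right) = 2 k \left(0 + 0\right) = 2 k 0 = 0$)
$G{\left(A \right)} = -4 + A$
$\left(G{\left(4 + 3 \cdot 0 \right)} + U{\left(-5,-2 \right)}\right) \left(-2\right) = \left(\left(-4 + \left(4 + 3 \cdot 0\right)\right) + 0\right) \left(-2\right) = \left(\left(-4 + \left(4 + 0\right)\right) + 0\right) \left(-2\right) = \left(\left(-4 + 4\right) + 0\right) \left(-2\right) = \left(0 + 0\right) \left(-2\right) = 0 \left(-2\right) = 0$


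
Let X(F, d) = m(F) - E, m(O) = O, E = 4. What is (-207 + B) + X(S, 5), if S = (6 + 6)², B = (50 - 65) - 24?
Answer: -106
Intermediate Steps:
B = -39 (B = -15 - 24 = -39)
S = 144 (S = 12² = 144)
X(F, d) = -4 + F (X(F, d) = F - 1*4 = F - 4 = -4 + F)
(-207 + B) + X(S, 5) = (-207 - 39) + (-4 + 144) = -246 + 140 = -106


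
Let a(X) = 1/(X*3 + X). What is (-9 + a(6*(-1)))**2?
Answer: 47089/576 ≈ 81.752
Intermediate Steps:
a(X) = 1/(4*X) (a(X) = 1/(3*X + X) = 1/(4*X))
(-9 + a(6*(-1)))**2 = (-9 + 1/(4*((6*(-1)))))**2 = (-9 + (1/4)/(-6))**2 = (-9 + (1/4)*(-1/6))**2 = (-9 - 1/24)**2 = (-217/24)**2 = 47089/576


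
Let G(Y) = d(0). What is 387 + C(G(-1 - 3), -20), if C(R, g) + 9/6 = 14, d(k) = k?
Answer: 799/2 ≈ 399.50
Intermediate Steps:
G(Y) = 0
C(R, g) = 25/2 (C(R, g) = -3/2 + 14 = 25/2)
387 + C(G(-1 - 3), -20) = 387 + 25/2 = 799/2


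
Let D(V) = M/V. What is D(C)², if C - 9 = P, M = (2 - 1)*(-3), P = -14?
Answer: 9/25 ≈ 0.36000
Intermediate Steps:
M = -3 (M = 1*(-3) = -3)
C = -5 (C = 9 - 14 = -5)
D(V) = -3/V
D(C)² = (-3/(-5))² = (-3*(-⅕))² = (⅗)² = 9/25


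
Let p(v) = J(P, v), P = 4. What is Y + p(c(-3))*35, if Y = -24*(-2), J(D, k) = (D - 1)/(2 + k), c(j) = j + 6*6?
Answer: 51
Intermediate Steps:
c(j) = 36 + j (c(j) = j + 36 = 36 + j)
J(D, k) = (-1 + D)/(2 + k)
Y = 48
p(v) = 3/(2 + v) (p(v) = (-1 + 4)/(2 + v) = 3/(2 + v))
Y + p(c(-3))*35 = 48 + (3/(2 + (36 - 3)))*35 = 48 + (3/(2 + 33))*35 = 48 + (3/35)*35 = 48 + 3 = 51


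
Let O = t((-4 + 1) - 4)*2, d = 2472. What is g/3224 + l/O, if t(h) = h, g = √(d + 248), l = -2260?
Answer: 1130/7 + √170/806 ≈ 161.44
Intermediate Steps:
g = 4*√170 (g = √(2472 + 248) = √2720 = 4*√170 ≈ 52.154)
O = -14 (O = ((-4 + 1) - 4)*2 = (-3 - 4)*2 = -7*2 = -14)
g/3224 + l/O = (4*√170)/3224 - 2260/(-14) = (4*√170)*(1/3224) - 2260*(-1/14) = √170/806 + 1130/7 = 1130/7 + √170/806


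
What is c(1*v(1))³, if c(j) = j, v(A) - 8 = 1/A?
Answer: 729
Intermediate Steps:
v(A) = 8 + 1/A
c(1*v(1))³ = (1*(8 + 1/1))³ = (1*(8 + 1))³ = (1*9)³ = 9³ = 729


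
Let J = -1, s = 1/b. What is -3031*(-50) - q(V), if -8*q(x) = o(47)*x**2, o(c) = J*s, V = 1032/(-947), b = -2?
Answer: 135911470514/896809 ≈ 1.5155e+5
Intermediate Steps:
s = -1/2 (s = 1/(-2) = -1/2 ≈ -0.50000)
V = -1032/947 (V = 1032*(-1/947) = -1032/947 ≈ -1.0898)
o(c) = 1/2 (o(c) = -1*(-1/2) = 1/2)
q(x) = -x**2/16
-3031*(-50) - q(V) = -3031*(-50) - (-1)*(-1032/947)**2/16 = 151550 - (-1)*1065024/(16*896809) = 151550 - 1*(-66564/896809) = 151550 + 66564/896809 = 135911470514/896809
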